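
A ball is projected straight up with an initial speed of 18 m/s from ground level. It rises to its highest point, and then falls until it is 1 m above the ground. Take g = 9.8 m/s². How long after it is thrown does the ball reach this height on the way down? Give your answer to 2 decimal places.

Phase 1 (rising): v₀ = 18.0 m/s, a = -9.8 m/s².
v = v₀ + at → t = (0 − 18.0) / -9.8 = 1.84 s
v² = v₀² + 2aΔx → Δx = (0² − 18.0²)/(2·-9.8) = 16.5 m

Phase 2 (falling): v₀ = 0 m/s, a = -9.8 m/s².
Falls 15.5 m from rest: t = √(2·15.5/9.8) = 1.78 s; v = g·t = 17.4 m/s.
Total time = 1.84 + 1.78 = 3.62 s

3.62 s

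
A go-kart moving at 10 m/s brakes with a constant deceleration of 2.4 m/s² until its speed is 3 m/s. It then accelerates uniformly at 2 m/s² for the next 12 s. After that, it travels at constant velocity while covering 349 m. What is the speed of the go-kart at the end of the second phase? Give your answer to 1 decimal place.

Phase 1 (decelerating): v₀ = 10.0 m/s, a = -2.4 m/s².
v = v₀ + at → t = (3 − 10.0) / -2.4 = 2.92 s
v² = v₀² + 2aΔx → Δx = (3² − 10.0²)/(2·-2.4) = 19.0 m

Phase 2 (accelerating): v₀ = 3.00 m/s, a = 2 m/s².
v = v₀ + at = 3.00 + (2)(12) = 27.0 m/s
Δx = v₀t + ½at² = 3.00·12 + 0.5·2·12² = 180 m
Speed at end of phase 2 = 27.0 m/s

27.0 m/s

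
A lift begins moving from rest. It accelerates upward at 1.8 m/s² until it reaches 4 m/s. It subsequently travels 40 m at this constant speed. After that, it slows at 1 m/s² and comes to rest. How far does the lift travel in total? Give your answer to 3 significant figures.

52.4 m

Phase 1 (accelerating): v₀ = 0 m/s, a = 1.8 m/s².
v = v₀ + at → t = (4 − 0) / 1.8 = 2.22 s
v² = v₀² + 2aΔx → Δx = (4² − 0²)/(2·1.8) = 4.44 m

Phase 2 (constant speed): v₀ = 4.00 m/s, a = 0 m/s².
Constant speed: t = d/v = 40/4.00 = 10.0 s

Phase 3 (decelerating): v₀ = 4.00 m/s, a = -1 m/s².
v = v₀ + at → t = (0 − 4.00) / -1 = 4.00 s
v² = v₀² + 2aΔx → Δx = (0² − 4.00²)/(2·-1) = 8.00 m
Total distance = 4.44 + 40.0 + 8.00 = 52.4 m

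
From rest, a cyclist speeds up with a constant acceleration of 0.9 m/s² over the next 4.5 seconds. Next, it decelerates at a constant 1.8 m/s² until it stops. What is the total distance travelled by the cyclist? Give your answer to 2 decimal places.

13.67 m

Phase 1 (accelerating): v₀ = 0 m/s, a = 0.9 m/s².
v = v₀ + at = 0 + (0.9)(4.5) = 4.05 m/s
Δx = v₀t + ½at² = 0·4.5 + 0.5·0.9·4.5² = 9.11 m

Phase 2 (decelerating): v₀ = 4.05 m/s, a = -1.8 m/s².
v = v₀ + at → t = (0 − 4.05) / -1.8 = 2.25 s
v² = v₀² + 2aΔx → Δx = (0² − 4.05²)/(2·-1.8) = 4.56 m
Total distance = 9.11 + 4.56 = 13.7 m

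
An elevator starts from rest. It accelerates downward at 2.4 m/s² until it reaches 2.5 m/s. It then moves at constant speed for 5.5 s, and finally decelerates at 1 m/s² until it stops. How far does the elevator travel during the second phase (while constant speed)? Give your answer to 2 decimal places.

13.75 m

Phase 1 (accelerating): v₀ = 0 m/s, a = 2.4 m/s².
v = v₀ + at → t = (2.5 − 0) / 2.4 = 1.04 s
v² = v₀² + 2aΔx → Δx = (2.5² − 0²)/(2·2.4) = 1.30 m

Phase 2 (constant speed): v₀ = 2.50 m/s, a = 0 m/s².
v = v₀ + at = 2.50 + (0)(5.5) = 2.50 m/s
Δx = v₀t + ½at² = 2.50·5.5 + 0.5·0·5.5² = 13.8 m
Distance in phase 2 = 13.8 m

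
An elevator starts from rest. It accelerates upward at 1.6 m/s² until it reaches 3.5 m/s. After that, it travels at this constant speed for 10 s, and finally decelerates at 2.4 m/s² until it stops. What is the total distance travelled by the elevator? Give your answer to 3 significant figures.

Phase 1 (accelerating): v₀ = 0 m/s, a = 1.6 m/s².
v = v₀ + at → t = (3.5 − 0) / 1.6 = 2.19 s
v² = v₀² + 2aΔx → Δx = (3.5² − 0²)/(2·1.6) = 3.83 m

Phase 2 (constant speed): v₀ = 3.50 m/s, a = 0 m/s².
v = v₀ + at = 3.50 + (0)(10) = 3.50 m/s
Δx = v₀t + ½at² = 3.50·10 + 0.5·0·10² = 35.0 m

Phase 3 (decelerating): v₀ = 3.50 m/s, a = -2.4 m/s².
v = v₀ + at → t = (0 − 3.50) / -2.4 = 1.46 s
v² = v₀² + 2aΔx → Δx = (0² − 3.50²)/(2·-2.4) = 2.55 m
Total distance = 3.83 + 35.0 + 2.55 = 41.4 m

41.4 m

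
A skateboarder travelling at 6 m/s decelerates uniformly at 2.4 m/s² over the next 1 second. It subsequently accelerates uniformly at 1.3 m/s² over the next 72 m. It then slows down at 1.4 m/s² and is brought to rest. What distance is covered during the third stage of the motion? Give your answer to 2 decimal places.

71.49 m

Phase 1 (decelerating): v₀ = 6.00 m/s, a = -2.4 m/s².
v = v₀ + at = 6.00 + (-2.4)(1) = 3.60 m/s
Δx = v₀t + ½at² = 6.00·1 + 0.5·-2.4·1² = 4.80 m

Phase 2 (accelerating): v₀ = 3.60 m/s, a = 1.3 m/s².
v² = v₀² + 2aΔx = 3.60² + 2·1.3·72 = 200 → v = 14.1 m/s
t = (v − v₀)/a = (14.1 − 3.60)/1.3 = 8.11 s

Phase 3 (decelerating): v₀ = 14.1 m/s, a = -1.4 m/s².
v = v₀ + at → t = (0 − 14.1) / -1.4 = 10.1 s
v² = v₀² + 2aΔx → Δx = (0² − 14.1²)/(2·-1.4) = 71.5 m
Distance in phase 3 = 71.5 m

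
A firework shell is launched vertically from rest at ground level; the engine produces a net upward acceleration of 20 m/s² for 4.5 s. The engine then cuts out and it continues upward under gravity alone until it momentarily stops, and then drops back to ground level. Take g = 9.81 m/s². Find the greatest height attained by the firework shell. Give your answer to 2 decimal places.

615.34 m

Phase 1 (powered ascent): v₀ = 0 m/s, a = 20 m/s².
v = v₀ + at = 0 + (20)(4.5) = 90.0 m/s
Δx = v₀t + ½at² = 0·4.5 + 0.5·20·4.5² = 202 m

Phase 2 (coasting upward): v₀ = 90.0 m/s, a = -9.81 m/s².
v = v₀ + at → t = (0 − 90.0) / -9.81 = 9.17 s
v² = v₀² + 2aΔx → Δx = (0² − 90.0²)/(2·-9.81) = 413 m
Maximum height = 202 + 413 = 615 m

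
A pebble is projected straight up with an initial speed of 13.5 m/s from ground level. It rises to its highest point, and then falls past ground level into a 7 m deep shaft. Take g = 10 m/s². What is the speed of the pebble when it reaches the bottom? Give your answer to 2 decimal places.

17.95 m/s

Phase 1 (rising): v₀ = 13.5 m/s, a = -10 m/s².
v = v₀ + at → t = (0 − 13.5) / -10 = 1.35 s
v² = v₀² + 2aΔx → Δx = (0² − 13.5²)/(2·-10) = 9.11 m

Phase 2 (falling): v₀ = 0 m/s, a = -10 m/s².
Falls 16.1 m from rest: t = √(2·16.1/10) = 1.80 s; v = g·t = 18.0 m/s.
Final speed = 18.0 m/s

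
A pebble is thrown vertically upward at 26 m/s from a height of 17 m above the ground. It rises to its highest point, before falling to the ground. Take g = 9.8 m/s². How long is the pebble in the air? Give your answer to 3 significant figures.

5.89 s

Phase 1 (rising): v₀ = 26.0 m/s, a = -9.8 m/s².
v = v₀ + at → t = (0 − 26.0) / -9.8 = 2.65 s
v² = v₀² + 2aΔx → Δx = (0² − 26.0²)/(2·-9.8) = 34.5 m

Phase 2 (falling): v₀ = 0 m/s, a = -9.8 m/s².
Falls 51.5 m from rest: t = √(2·51.5/9.8) = 3.24 s; v = g·t = 31.8 m/s.
Total time = 2.65 + 3.24 = 5.89 s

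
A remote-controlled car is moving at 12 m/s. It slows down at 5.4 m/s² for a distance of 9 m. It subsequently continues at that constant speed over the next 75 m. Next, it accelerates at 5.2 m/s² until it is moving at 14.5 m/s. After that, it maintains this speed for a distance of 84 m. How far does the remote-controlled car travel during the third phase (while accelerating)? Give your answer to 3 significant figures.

15.7 m

Phase 1 (decelerating): v₀ = 12.0 m/s, a = -5.4 m/s².
v² = v₀² + 2aΔx = 12.0² + 2·-5.4·9 = 46.8 → v = 6.84 m/s
t = (v − v₀)/a = (6.84 − 12.0)/-5.4 = 0.955 s

Phase 2 (constant speed): v₀ = 6.84 m/s, a = 0 m/s².
Constant speed: t = d/v = 75/6.84 = 11.0 s

Phase 3 (accelerating): v₀ = 6.84 m/s, a = 5.2 m/s².
v = v₀ + at → t = (14.5 − 6.84) / 5.2 = 1.47 s
v² = v₀² + 2aΔx → Δx = (14.5² − 6.84²)/(2·5.2) = 15.7 m
Distance in phase 3 = 15.7 m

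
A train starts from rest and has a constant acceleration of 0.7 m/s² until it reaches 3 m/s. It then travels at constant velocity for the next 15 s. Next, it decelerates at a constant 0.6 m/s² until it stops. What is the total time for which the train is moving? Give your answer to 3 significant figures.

24.3 s

Phase 1 (accelerating): v₀ = 0 m/s, a = 0.7 m/s².
v = v₀ + at → t = (3 − 0) / 0.7 = 4.29 s
v² = v₀² + 2aΔx → Δx = (3² − 0²)/(2·0.7) = 6.43 m

Phase 2 (constant speed): v₀ = 3.00 m/s, a = 0 m/s².
v = v₀ + at = 3.00 + (0)(15) = 3.00 m/s
Δx = v₀t + ½at² = 3.00·15 + 0.5·0·15² = 45.0 m

Phase 3 (decelerating): v₀ = 3.00 m/s, a = -0.6 m/s².
v = v₀ + at → t = (0 − 3.00) / -0.6 = 5.00 s
v² = v₀² + 2aΔx → Δx = (0² − 3.00²)/(2·-0.6) = 7.50 m
Total time = 4.29 + 15.0 + 5.00 = 24.3 s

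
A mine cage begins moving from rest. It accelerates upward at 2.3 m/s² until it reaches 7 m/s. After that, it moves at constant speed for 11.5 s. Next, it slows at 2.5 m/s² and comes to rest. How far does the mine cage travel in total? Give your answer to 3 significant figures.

101 m

Phase 1 (accelerating): v₀ = 0 m/s, a = 2.3 m/s².
v = v₀ + at → t = (7 − 0) / 2.3 = 3.04 s
v² = v₀² + 2aΔx → Δx = (7² − 0²)/(2·2.3) = 10.7 m

Phase 2 (constant speed): v₀ = 7.00 m/s, a = 0 m/s².
v = v₀ + at = 7.00 + (0)(11.5) = 7.00 m/s
Δx = v₀t + ½at² = 7.00·11.5 + 0.5·0·11.5² = 80.5 m

Phase 3 (decelerating): v₀ = 7.00 m/s, a = -2.5 m/s².
v = v₀ + at → t = (0 − 7.00) / -2.5 = 2.80 s
v² = v₀² + 2aΔx → Δx = (0² − 7.00²)/(2·-2.5) = 9.80 m
Total distance = 10.7 + 80.5 + 9.80 = 101 m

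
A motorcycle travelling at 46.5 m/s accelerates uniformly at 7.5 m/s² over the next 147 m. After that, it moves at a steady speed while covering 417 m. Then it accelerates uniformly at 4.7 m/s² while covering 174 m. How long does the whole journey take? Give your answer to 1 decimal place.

11.3 s

Phase 1 (accelerating): v₀ = 46.5 m/s, a = 7.5 m/s².
v² = v₀² + 2aΔx = 46.5² + 2·7.5·147 = 4370 → v = 66.1 m/s
t = (v − v₀)/a = (66.1 − 46.5)/7.5 = 2.61 s

Phase 2 (constant speed): v₀ = 66.1 m/s, a = 0 m/s².
Constant speed: t = d/v = 417/66.1 = 6.31 s

Phase 3 (accelerating): v₀ = 66.1 m/s, a = 4.7 m/s².
v² = v₀² + 2aΔx = 66.1² + 2·4.7·174 = 6000 → v = 77.5 m/s
t = (v − v₀)/a = (77.5 − 66.1)/4.7 = 2.42 s
Total time = 2.61 + 6.31 + 2.42 = 11.3 s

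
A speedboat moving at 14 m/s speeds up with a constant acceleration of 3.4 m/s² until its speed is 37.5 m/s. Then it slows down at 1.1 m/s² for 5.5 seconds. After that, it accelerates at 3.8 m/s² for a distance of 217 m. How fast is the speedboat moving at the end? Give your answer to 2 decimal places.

51.36 m/s

Phase 1 (accelerating): v₀ = 14.0 m/s, a = 3.4 m/s².
v = v₀ + at → t = (37.5 − 14.0) / 3.4 = 6.91 s
v² = v₀² + 2aΔx → Δx = (37.5² − 14.0²)/(2·3.4) = 178 m

Phase 2 (decelerating): v₀ = 37.5 m/s, a = -1.1 m/s².
v = v₀ + at = 37.5 + (-1.1)(5.5) = 31.4 m/s
Δx = v₀t + ½at² = 37.5·5.5 + 0.5·-1.1·5.5² = 190 m

Phase 3 (accelerating): v₀ = 31.4 m/s, a = 3.8 m/s².
v² = v₀² + 2aΔx = 31.4² + 2·3.8·217 = 2640 → v = 51.4 m/s
t = (v − v₀)/a = (51.4 − 31.4)/3.8 = 5.24 s
Final speed = 51.4 m/s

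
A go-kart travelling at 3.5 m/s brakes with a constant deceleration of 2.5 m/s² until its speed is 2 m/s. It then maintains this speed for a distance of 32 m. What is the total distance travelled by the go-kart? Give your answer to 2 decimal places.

33.65 m

Phase 1 (decelerating): v₀ = 3.50 m/s, a = -2.5 m/s².
v = v₀ + at → t = (2 − 3.50) / -2.5 = 0.600 s
v² = v₀² + 2aΔx → Δx = (2² − 3.50²)/(2·-2.5) = 1.65 m

Phase 2 (constant speed): v₀ = 2.00 m/s, a = 0 m/s².
Constant speed: t = d/v = 32/2.00 = 16.0 s
Total distance = 1.65 + 32.0 = 33.6 m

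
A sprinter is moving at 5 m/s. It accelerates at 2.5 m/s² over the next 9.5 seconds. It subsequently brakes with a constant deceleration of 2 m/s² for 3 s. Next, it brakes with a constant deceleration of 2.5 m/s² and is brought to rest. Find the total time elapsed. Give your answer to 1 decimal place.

21.6 s

Phase 1 (accelerating): v₀ = 5.00 m/s, a = 2.5 m/s².
v = v₀ + at = 5.00 + (2.5)(9.5) = 28.8 m/s
Δx = v₀t + ½at² = 5.00·9.5 + 0.5·2.5·9.5² = 160 m

Phase 2 (decelerating): v₀ = 28.8 m/s, a = -2 m/s².
v = v₀ + at = 28.8 + (-2)(3) = 22.8 m/s
Δx = v₀t + ½at² = 28.8·3 + 0.5·-2·3² = 77.2 m

Phase 3 (decelerating): v₀ = 22.8 m/s, a = -2.5 m/s².
v = v₀ + at → t = (0 − 22.8) / -2.5 = 9.10 s
v² = v₀² + 2aΔx → Δx = (0² − 22.8²)/(2·-2.5) = 104 m
Total time = 9.50 + 3.00 + 9.10 = 21.6 s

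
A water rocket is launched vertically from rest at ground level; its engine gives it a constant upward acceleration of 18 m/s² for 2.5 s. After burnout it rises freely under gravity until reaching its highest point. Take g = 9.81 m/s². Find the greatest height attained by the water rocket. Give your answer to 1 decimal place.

Phase 1 (powered ascent): v₀ = 0 m/s, a = 18 m/s².
v = v₀ + at = 0 + (18)(2.5) = 45.0 m/s
Δx = v₀t + ½at² = 0·2.5 + 0.5·18·2.5² = 56.2 m

Phase 2 (coasting upward): v₀ = 45.0 m/s, a = -9.81 m/s².
v = v₀ + at → t = (0 − 45.0) / -9.81 = 4.59 s
v² = v₀² + 2aΔx → Δx = (0² − 45.0²)/(2·-9.81) = 103 m
Maximum height = 56.2 + 103 = 159 m

159.5 m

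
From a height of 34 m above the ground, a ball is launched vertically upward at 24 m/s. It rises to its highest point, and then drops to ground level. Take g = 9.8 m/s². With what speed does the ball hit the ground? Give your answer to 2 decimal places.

Phase 1 (rising): v₀ = 24.0 m/s, a = -9.8 m/s².
v = v₀ + at → t = (0 − 24.0) / -9.8 = 2.45 s
v² = v₀² + 2aΔx → Δx = (0² − 24.0²)/(2·-9.8) = 29.4 m

Phase 2 (falling): v₀ = 0 m/s, a = -9.8 m/s².
Falls 63.4 m from rest: t = √(2·63.4/9.8) = 3.60 s; v = g·t = 35.2 m/s.
Final speed = 35.2 m/s

35.25 m/s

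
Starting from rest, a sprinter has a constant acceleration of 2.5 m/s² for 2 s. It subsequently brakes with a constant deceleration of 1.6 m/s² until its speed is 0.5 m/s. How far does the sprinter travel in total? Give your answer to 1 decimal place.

Phase 1 (accelerating): v₀ = 0 m/s, a = 2.5 m/s².
v = v₀ + at = 0 + (2.5)(2) = 5.00 m/s
Δx = v₀t + ½at² = 0·2 + 0.5·2.5·2² = 5.00 m

Phase 2 (decelerating): v₀ = 5.00 m/s, a = -1.6 m/s².
v = v₀ + at → t = (0.5 − 5.00) / -1.6 = 2.81 s
v² = v₀² + 2aΔx → Δx = (0.5² − 5.00²)/(2·-1.6) = 7.73 m
Total distance = 5.00 + 7.73 = 12.7 m

12.7 m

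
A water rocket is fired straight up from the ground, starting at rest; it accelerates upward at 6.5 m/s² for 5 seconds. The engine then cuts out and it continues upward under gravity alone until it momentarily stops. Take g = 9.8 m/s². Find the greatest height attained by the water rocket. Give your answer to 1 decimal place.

135.1 m

Phase 1 (powered ascent): v₀ = 0 m/s, a = 6.5 m/s².
v = v₀ + at = 0 + (6.5)(5) = 32.5 m/s
Δx = v₀t + ½at² = 0·5 + 0.5·6.5·5² = 81.2 m

Phase 2 (coasting upward): v₀ = 32.5 m/s, a = -9.8 m/s².
v = v₀ + at → t = (0 − 32.5) / -9.8 = 3.32 s
v² = v₀² + 2aΔx → Δx = (0² − 32.5²)/(2·-9.8) = 53.9 m
Maximum height = 81.2 + 53.9 = 135 m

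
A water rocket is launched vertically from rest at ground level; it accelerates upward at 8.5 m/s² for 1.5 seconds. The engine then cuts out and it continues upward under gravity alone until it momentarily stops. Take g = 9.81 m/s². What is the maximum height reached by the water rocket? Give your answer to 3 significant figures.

Phase 1 (powered ascent): v₀ = 0 m/s, a = 8.5 m/s².
v = v₀ + at = 0 + (8.5)(1.5) = 12.8 m/s
Δx = v₀t + ½at² = 0·1.5 + 0.5·8.5·1.5² = 9.56 m

Phase 2 (coasting upward): v₀ = 12.8 m/s, a = -9.81 m/s².
v = v₀ + at → t = (0 − 12.8) / -9.81 = 1.30 s
v² = v₀² + 2aΔx → Δx = (0² − 12.8²)/(2·-9.81) = 8.29 m
Maximum height = 9.56 + 8.29 = 17.8 m

17.8 m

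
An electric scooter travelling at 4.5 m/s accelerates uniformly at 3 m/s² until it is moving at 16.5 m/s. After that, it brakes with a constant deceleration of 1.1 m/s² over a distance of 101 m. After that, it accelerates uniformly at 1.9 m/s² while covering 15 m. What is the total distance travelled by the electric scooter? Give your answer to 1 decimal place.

158.0 m

Phase 1 (accelerating): v₀ = 4.50 m/s, a = 3 m/s².
v = v₀ + at → t = (16.5 − 4.50) / 3 = 4.00 s
v² = v₀² + 2aΔx → Δx = (16.5² − 4.50²)/(2·3) = 42.0 m

Phase 2 (decelerating): v₀ = 16.5 m/s, a = -1.1 m/s².
v² = v₀² + 2aΔx = 16.5² + 2·-1.1·101 = 50.0 → v = 7.07 m/s
t = (v − v₀)/a = (7.07 − 16.5)/-1.1 = 8.57 s

Phase 3 (accelerating): v₀ = 7.07 m/s, a = 1.9 m/s².
v² = v₀² + 2aΔx = 7.07² + 2·1.9·15 = 107 → v = 10.3 m/s
t = (v − v₀)/a = (10.3 − 7.07)/1.9 = 1.72 s
Total distance = 42.0 + 101 + 15.0 = 158 m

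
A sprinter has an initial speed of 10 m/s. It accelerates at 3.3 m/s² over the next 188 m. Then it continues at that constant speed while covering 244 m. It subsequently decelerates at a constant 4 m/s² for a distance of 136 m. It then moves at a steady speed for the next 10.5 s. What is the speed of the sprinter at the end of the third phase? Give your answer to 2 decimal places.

Phase 1 (accelerating): v₀ = 10.0 m/s, a = 3.3 m/s².
v² = v₀² + 2aΔx = 10.0² + 2·3.3·188 = 1340 → v = 36.6 m/s
t = (v − v₀)/a = (36.6 − 10.0)/3.3 = 8.07 s

Phase 2 (constant speed): v₀ = 36.6 m/s, a = 0 m/s².
Constant speed: t = d/v = 244/36.6 = 6.66 s

Phase 3 (decelerating): v₀ = 36.6 m/s, a = -4 m/s².
v² = v₀² + 2aΔx = 36.6² + 2·-4·136 = 253 → v = 15.9 m/s
t = (v − v₀)/a = (15.9 − 36.6)/-4 = 5.18 s
Speed at end of phase 3 = 15.9 m/s

15.90 m/s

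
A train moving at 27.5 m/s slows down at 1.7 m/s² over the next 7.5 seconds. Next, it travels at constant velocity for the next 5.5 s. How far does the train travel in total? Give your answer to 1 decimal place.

Phase 1 (decelerating): v₀ = 27.5 m/s, a = -1.7 m/s².
v = v₀ + at = 27.5 + (-1.7)(7.5) = 14.8 m/s
Δx = v₀t + ½at² = 27.5·7.5 + 0.5·-1.7·7.5² = 158 m

Phase 2 (constant speed): v₀ = 14.8 m/s, a = 0 m/s².
v = v₀ + at = 14.8 + (0)(5.5) = 14.8 m/s
Δx = v₀t + ½at² = 14.8·5.5 + 0.5·0·5.5² = 81.1 m
Total distance = 158 + 81.1 = 240 m

239.6 m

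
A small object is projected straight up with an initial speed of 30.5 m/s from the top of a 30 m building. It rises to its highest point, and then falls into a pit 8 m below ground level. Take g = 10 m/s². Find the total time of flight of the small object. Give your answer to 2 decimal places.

Phase 1 (rising): v₀ = 30.5 m/s, a = -10 m/s².
v = v₀ + at → t = (0 − 30.5) / -10 = 3.05 s
v² = v₀² + 2aΔx → Δx = (0² − 30.5²)/(2·-10) = 46.5 m

Phase 2 (falling): v₀ = 0 m/s, a = -10 m/s².
Falls 84.5 m from rest: t = √(2·84.5/10) = 4.11 s; v = g·t = 41.1 m/s.
Total time = 3.05 + 4.11 = 7.16 s

7.16 s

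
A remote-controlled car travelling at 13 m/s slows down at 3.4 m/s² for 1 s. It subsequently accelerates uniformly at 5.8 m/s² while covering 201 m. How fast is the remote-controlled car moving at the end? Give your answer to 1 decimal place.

49.2 m/s

Phase 1 (decelerating): v₀ = 13.0 m/s, a = -3.4 m/s².
v = v₀ + at = 13.0 + (-3.4)(1) = 9.60 m/s
Δx = v₀t + ½at² = 13.0·1 + 0.5·-3.4·1² = 11.3 m

Phase 2 (accelerating): v₀ = 9.60 m/s, a = 5.8 m/s².
v² = v₀² + 2aΔx = 9.60² + 2·5.8·201 = 2420 → v = 49.2 m/s
t = (v − v₀)/a = (49.2 − 9.60)/5.8 = 6.83 s
Final speed = 49.2 m/s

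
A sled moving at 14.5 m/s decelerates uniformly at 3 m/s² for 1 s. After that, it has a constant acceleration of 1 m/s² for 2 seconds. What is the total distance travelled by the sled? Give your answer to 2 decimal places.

Phase 1 (decelerating): v₀ = 14.5 m/s, a = -3 m/s².
v = v₀ + at = 14.5 + (-3)(1) = 11.5 m/s
Δx = v₀t + ½at² = 14.5·1 + 0.5·-3·1² = 13.0 m

Phase 2 (accelerating): v₀ = 11.5 m/s, a = 1 m/s².
v = v₀ + at = 11.5 + (1)(2) = 13.5 m/s
Δx = v₀t + ½at² = 11.5·2 + 0.5·1·2² = 25.0 m
Total distance = 13.0 + 25.0 = 38.0 m

38.00 m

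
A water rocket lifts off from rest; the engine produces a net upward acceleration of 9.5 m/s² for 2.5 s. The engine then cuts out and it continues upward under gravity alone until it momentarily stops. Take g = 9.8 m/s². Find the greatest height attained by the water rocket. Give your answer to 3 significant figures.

58.5 m

Phase 1 (powered ascent): v₀ = 0 m/s, a = 9.5 m/s².
v = v₀ + at = 0 + (9.5)(2.5) = 23.8 m/s
Δx = v₀t + ½at² = 0·2.5 + 0.5·9.5·2.5² = 29.7 m

Phase 2 (coasting upward): v₀ = 23.8 m/s, a = -9.8 m/s².
v = v₀ + at → t = (0 − 23.8) / -9.8 = 2.42 s
v² = v₀² + 2aΔx → Δx = (0² − 23.8²)/(2·-9.8) = 28.8 m
Maximum height = 29.7 + 28.8 = 58.5 m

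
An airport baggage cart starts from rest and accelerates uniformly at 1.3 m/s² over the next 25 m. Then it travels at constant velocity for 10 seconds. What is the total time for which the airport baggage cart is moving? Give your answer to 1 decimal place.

Phase 1 (accelerating): v₀ = 0 m/s, a = 1.3 m/s².
v² = v₀² + 2aΔx = 0² + 2·1.3·25 = 65.0 → v = 8.06 m/s
t = (v − v₀)/a = (8.06 − 0)/1.3 = 6.20 s

Phase 2 (constant speed): v₀ = 8.06 m/s, a = 0 m/s².
v = v₀ + at = 8.06 + (0)(10) = 8.06 m/s
Δx = v₀t + ½at² = 8.06·10 + 0.5·0·10² = 80.6 m
Total time = 6.20 + 10.0 = 16.2 s

16.2 s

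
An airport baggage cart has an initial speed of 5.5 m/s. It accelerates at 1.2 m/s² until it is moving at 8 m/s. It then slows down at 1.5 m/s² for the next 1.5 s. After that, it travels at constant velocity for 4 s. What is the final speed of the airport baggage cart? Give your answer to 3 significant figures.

Phase 1 (accelerating): v₀ = 5.50 m/s, a = 1.2 m/s².
v = v₀ + at → t = (8 − 5.50) / 1.2 = 2.08 s
v² = v₀² + 2aΔx → Δx = (8² − 5.50²)/(2·1.2) = 14.1 m

Phase 2 (decelerating): v₀ = 8.00 m/s, a = -1.5 m/s².
v = v₀ + at = 8.00 + (-1.5)(1.5) = 5.75 m/s
Δx = v₀t + ½at² = 8.00·1.5 + 0.5·-1.5·1.5² = 10.3 m

Phase 3 (constant speed): v₀ = 5.75 m/s, a = 0 m/s².
v = v₀ + at = 5.75 + (0)(4) = 5.75 m/s
Δx = v₀t + ½at² = 5.75·4 + 0.5·0·4² = 23.0 m
Final speed = 5.75 m/s

5.75 m/s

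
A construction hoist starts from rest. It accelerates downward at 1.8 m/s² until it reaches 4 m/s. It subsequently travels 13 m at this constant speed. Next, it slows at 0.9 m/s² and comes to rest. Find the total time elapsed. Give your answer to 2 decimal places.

9.92 s

Phase 1 (accelerating): v₀ = 0 m/s, a = 1.8 m/s².
v = v₀ + at → t = (4 − 0) / 1.8 = 2.22 s
v² = v₀² + 2aΔx → Δx = (4² − 0²)/(2·1.8) = 4.44 m

Phase 2 (constant speed): v₀ = 4.00 m/s, a = 0 m/s².
Constant speed: t = d/v = 13/4.00 = 3.25 s

Phase 3 (decelerating): v₀ = 4.00 m/s, a = -0.9 m/s².
v = v₀ + at → t = (0 − 4.00) / -0.9 = 4.44 s
v² = v₀² + 2aΔx → Δx = (0² − 4.00²)/(2·-0.9) = 8.89 m
Total time = 2.22 + 3.25 + 4.44 = 9.92 s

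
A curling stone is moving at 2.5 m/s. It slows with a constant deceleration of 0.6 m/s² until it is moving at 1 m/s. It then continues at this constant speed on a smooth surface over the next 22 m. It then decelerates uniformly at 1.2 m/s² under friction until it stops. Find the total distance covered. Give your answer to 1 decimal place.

26.8 m

Phase 1 (decelerating): v₀ = 2.50 m/s, a = -0.6 m/s².
v = v₀ + at → t = (1 − 2.50) / -0.6 = 2.50 s
v² = v₀² + 2aΔx → Δx = (1² − 2.50²)/(2·-0.6) = 4.38 m

Phase 2 (constant speed): v₀ = 1.00 m/s, a = 0 m/s².
Constant speed: t = d/v = 22/1.00 = 22.0 s

Phase 3 (decelerating): v₀ = 1.00 m/s, a = -1.2 m/s².
v = v₀ + at → t = (0 − 1.00) / -1.2 = 0.833 s
v² = v₀² + 2aΔx → Δx = (0² − 1.00²)/(2·-1.2) = 0.417 m
Total distance = 4.38 + 22.0 + 0.417 = 26.8 m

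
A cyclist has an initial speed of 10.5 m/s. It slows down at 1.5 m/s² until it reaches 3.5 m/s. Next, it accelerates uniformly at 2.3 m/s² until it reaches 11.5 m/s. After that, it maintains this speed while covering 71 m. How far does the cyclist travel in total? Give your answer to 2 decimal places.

129.75 m

Phase 1 (decelerating): v₀ = 10.5 m/s, a = -1.5 m/s².
v = v₀ + at → t = (3.5 − 10.5) / -1.5 = 4.67 s
v² = v₀² + 2aΔx → Δx = (3.5² − 10.5²)/(2·-1.5) = 32.7 m

Phase 2 (accelerating): v₀ = 3.50 m/s, a = 2.3 m/s².
v = v₀ + at → t = (11.5 − 3.50) / 2.3 = 3.48 s
v² = v₀² + 2aΔx → Δx = (11.5² − 3.50²)/(2·2.3) = 26.1 m

Phase 3 (constant speed): v₀ = 11.5 m/s, a = 0 m/s².
Constant speed: t = d/v = 71/11.5 = 6.17 s
Total distance = 32.7 + 26.1 + 71.0 = 130 m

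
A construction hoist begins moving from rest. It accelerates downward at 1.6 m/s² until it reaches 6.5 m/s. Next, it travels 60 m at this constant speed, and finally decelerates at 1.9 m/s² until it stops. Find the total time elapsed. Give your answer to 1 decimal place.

Phase 1 (accelerating): v₀ = 0 m/s, a = 1.6 m/s².
v = v₀ + at → t = (6.5 − 0) / 1.6 = 4.06 s
v² = v₀² + 2aΔx → Δx = (6.5² − 0²)/(2·1.6) = 13.2 m

Phase 2 (constant speed): v₀ = 6.50 m/s, a = 0 m/s².
Constant speed: t = d/v = 60/6.50 = 9.23 s

Phase 3 (decelerating): v₀ = 6.50 m/s, a = -1.9 m/s².
v = v₀ + at → t = (0 − 6.50) / -1.9 = 3.42 s
v² = v₀² + 2aΔx → Δx = (0² − 6.50²)/(2·-1.9) = 11.1 m
Total time = 4.06 + 9.23 + 3.42 = 16.7 s

16.7 s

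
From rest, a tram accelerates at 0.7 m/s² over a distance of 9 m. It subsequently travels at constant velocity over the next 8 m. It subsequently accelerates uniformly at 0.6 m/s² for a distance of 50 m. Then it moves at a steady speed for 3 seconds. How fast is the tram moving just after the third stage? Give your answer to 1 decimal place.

8.5 m/s

Phase 1 (accelerating): v₀ = 0 m/s, a = 0.7 m/s².
v² = v₀² + 2aΔx = 0² + 2·0.7·9 = 12.6 → v = 3.55 m/s
t = (v − v₀)/a = (3.55 − 0)/0.7 = 5.07 s

Phase 2 (constant speed): v₀ = 3.55 m/s, a = 0 m/s².
Constant speed: t = d/v = 8/3.55 = 2.25 s

Phase 3 (accelerating): v₀ = 3.55 m/s, a = 0.6 m/s².
v² = v₀² + 2aΔx = 3.55² + 2·0.6·50 = 72.6 → v = 8.52 m/s
t = (v − v₀)/a = (8.52 − 3.55)/0.6 = 8.28 s
Speed at end of phase 3 = 8.52 m/s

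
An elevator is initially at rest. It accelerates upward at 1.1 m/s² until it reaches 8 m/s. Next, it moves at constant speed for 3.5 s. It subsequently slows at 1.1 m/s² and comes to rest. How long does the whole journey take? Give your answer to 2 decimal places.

Phase 1 (accelerating): v₀ = 0 m/s, a = 1.1 m/s².
v = v₀ + at → t = (8 − 0) / 1.1 = 7.27 s
v² = v₀² + 2aΔx → Δx = (8² − 0²)/(2·1.1) = 29.1 m

Phase 2 (constant speed): v₀ = 8.00 m/s, a = 0 m/s².
v = v₀ + at = 8.00 + (0)(3.5) = 8.00 m/s
Δx = v₀t + ½at² = 8.00·3.5 + 0.5·0·3.5² = 28.0 m

Phase 3 (decelerating): v₀ = 8.00 m/s, a = -1.1 m/s².
v = v₀ + at → t = (0 − 8.00) / -1.1 = 7.27 s
v² = v₀² + 2aΔx → Δx = (0² − 8.00²)/(2·-1.1) = 29.1 m
Total time = 7.27 + 3.50 + 7.27 = 18.0 s

18.05 s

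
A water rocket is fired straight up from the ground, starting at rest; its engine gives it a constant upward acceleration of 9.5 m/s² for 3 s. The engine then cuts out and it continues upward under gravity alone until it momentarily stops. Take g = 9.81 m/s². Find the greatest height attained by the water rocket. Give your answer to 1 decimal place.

84.1 m

Phase 1 (powered ascent): v₀ = 0 m/s, a = 9.5 m/s².
v = v₀ + at = 0 + (9.5)(3) = 28.5 m/s
Δx = v₀t + ½at² = 0·3 + 0.5·9.5·3² = 42.8 m

Phase 2 (coasting upward): v₀ = 28.5 m/s, a = -9.81 m/s².
v = v₀ + at → t = (0 − 28.5) / -9.81 = 2.91 s
v² = v₀² + 2aΔx → Δx = (0² − 28.5²)/(2·-9.81) = 41.4 m
Maximum height = 42.8 + 41.4 = 84.1 m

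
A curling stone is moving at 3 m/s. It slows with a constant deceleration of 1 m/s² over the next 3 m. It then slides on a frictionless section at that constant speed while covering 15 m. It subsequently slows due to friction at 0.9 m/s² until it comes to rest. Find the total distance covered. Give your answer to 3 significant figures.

Phase 1 (decelerating): v₀ = 3.00 m/s, a = -1 m/s².
v² = v₀² + 2aΔx = 3.00² + 2·-1·3 = 3.00 → v = 1.73 m/s
t = (v − v₀)/a = (1.73 − 3.00)/-1 = 1.27 s

Phase 2 (constant speed): v₀ = 1.73 m/s, a = 0 m/s².
Constant speed: t = d/v = 15/1.73 = 8.66 s

Phase 3 (decelerating): v₀ = 1.73 m/s, a = -0.9 m/s².
v = v₀ + at → t = (0 − 1.73) / -0.9 = 1.92 s
v² = v₀² + 2aΔx → Δx = (0² − 1.73²)/(2·-0.9) = 1.67 m
Total distance = 3.00 + 15.0 + 1.67 = 19.7 m

19.7 m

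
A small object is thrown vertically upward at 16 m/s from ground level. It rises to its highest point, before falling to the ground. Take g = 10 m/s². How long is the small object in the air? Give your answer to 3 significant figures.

Phase 1 (rising): v₀ = 16.0 m/s, a = -10 m/s².
v = v₀ + at → t = (0 − 16.0) / -10 = 1.60 s
v² = v₀² + 2aΔx → Δx = (0² − 16.0²)/(2·-10) = 12.8 m

Phase 2 (falling): v₀ = 0 m/s, a = -10 m/s².
Falls 12.8 m from rest: t = √(2·12.8/10) = 1.60 s; v = g·t = 16.0 m/s.
Total time = 1.60 + 1.60 = 3.20 s

3.20 s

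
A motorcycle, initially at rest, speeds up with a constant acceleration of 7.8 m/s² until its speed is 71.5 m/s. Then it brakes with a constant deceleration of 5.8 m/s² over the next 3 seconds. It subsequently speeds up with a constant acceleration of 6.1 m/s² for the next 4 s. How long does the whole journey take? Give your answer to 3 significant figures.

16.2 s

Phase 1 (accelerating): v₀ = 0 m/s, a = 7.8 m/s².
v = v₀ + at → t = (71.5 − 0) / 7.8 = 9.17 s
v² = v₀² + 2aΔx → Δx = (71.5² − 0²)/(2·7.8) = 328 m

Phase 2 (decelerating): v₀ = 71.5 m/s, a = -5.8 m/s².
v = v₀ + at = 71.5 + (-5.8)(3) = 54.1 m/s
Δx = v₀t + ½at² = 71.5·3 + 0.5·-5.8·3² = 188 m

Phase 3 (accelerating): v₀ = 54.1 m/s, a = 6.1 m/s².
v = v₀ + at = 54.1 + (6.1)(4) = 78.5 m/s
Δx = v₀t + ½at² = 54.1·4 + 0.5·6.1·4² = 265 m
Total time = 9.17 + 3.00 + 4.00 = 16.2 s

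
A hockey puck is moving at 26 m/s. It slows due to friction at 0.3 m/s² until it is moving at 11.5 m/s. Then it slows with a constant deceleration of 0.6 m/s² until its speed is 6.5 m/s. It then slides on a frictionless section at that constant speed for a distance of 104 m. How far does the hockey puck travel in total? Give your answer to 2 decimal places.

1085.25 m

Phase 1 (decelerating): v₀ = 26.0 m/s, a = -0.3 m/s².
v = v₀ + at → t = (11.5 − 26.0) / -0.3 = 48.3 s
v² = v₀² + 2aΔx → Δx = (11.5² − 26.0²)/(2·-0.3) = 906 m

Phase 2 (decelerating): v₀ = 11.5 m/s, a = -0.6 m/s².
v = v₀ + at → t = (6.5 − 11.5) / -0.6 = 8.33 s
v² = v₀² + 2aΔx → Δx = (6.5² − 11.5²)/(2·-0.6) = 75.0 m

Phase 3 (constant speed): v₀ = 6.50 m/s, a = 0 m/s².
Constant speed: t = d/v = 104/6.50 = 16.0 s
Total distance = 906 + 75.0 + 104 = 1090 m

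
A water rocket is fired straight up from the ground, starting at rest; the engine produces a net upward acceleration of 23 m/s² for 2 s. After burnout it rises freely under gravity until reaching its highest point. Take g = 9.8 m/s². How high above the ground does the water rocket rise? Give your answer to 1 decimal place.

Phase 1 (powered ascent): v₀ = 0 m/s, a = 23 m/s².
v = v₀ + at = 0 + (23)(2) = 46.0 m/s
Δx = v₀t + ½at² = 0·2 + 0.5·23·2² = 46.0 m

Phase 2 (coasting upward): v₀ = 46.0 m/s, a = -9.8 m/s².
v = v₀ + at → t = (0 − 46.0) / -9.8 = 4.69 s
v² = v₀² + 2aΔx → Δx = (0² − 46.0²)/(2·-9.8) = 108 m
Maximum height = 46.0 + 108 = 154 m

154.0 m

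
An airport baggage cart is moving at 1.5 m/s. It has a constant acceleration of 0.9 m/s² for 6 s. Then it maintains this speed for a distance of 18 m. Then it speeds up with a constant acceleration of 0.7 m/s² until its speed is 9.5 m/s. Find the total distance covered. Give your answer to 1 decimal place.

73.7 m

Phase 1 (accelerating): v₀ = 1.50 m/s, a = 0.9 m/s².
v = v₀ + at = 1.50 + (0.9)(6) = 6.90 m/s
Δx = v₀t + ½at² = 1.50·6 + 0.5·0.9·6² = 25.2 m

Phase 2 (constant speed): v₀ = 6.90 m/s, a = 0 m/s².
Constant speed: t = d/v = 18/6.90 = 2.61 s

Phase 3 (accelerating): v₀ = 6.90 m/s, a = 0.7 m/s².
v = v₀ + at → t = (9.5 − 6.90) / 0.7 = 3.71 s
v² = v₀² + 2aΔx → Δx = (9.5² − 6.90²)/(2·0.7) = 30.5 m
Total distance = 25.2 + 18.0 + 30.5 = 73.7 m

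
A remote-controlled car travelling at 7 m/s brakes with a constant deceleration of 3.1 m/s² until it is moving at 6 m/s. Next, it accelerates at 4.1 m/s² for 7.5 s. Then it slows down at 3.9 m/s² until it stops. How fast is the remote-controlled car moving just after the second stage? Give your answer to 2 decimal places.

36.75 m/s

Phase 1 (decelerating): v₀ = 7.00 m/s, a = -3.1 m/s².
v = v₀ + at → t = (6 − 7.00) / -3.1 = 0.323 s
v² = v₀² + 2aΔx → Δx = (6² − 7.00²)/(2·-3.1) = 2.10 m

Phase 2 (accelerating): v₀ = 6.00 m/s, a = 4.1 m/s².
v = v₀ + at = 6.00 + (4.1)(7.5) = 36.8 m/s
Δx = v₀t + ½at² = 6.00·7.5 + 0.5·4.1·7.5² = 160 m
Speed at end of phase 2 = 36.8 m/s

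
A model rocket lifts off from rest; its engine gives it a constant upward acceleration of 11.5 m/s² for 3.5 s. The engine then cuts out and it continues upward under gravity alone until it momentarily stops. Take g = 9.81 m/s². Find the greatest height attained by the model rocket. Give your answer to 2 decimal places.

153.01 m

Phase 1 (powered ascent): v₀ = 0 m/s, a = 11.5 m/s².
v = v₀ + at = 0 + (11.5)(3.5) = 40.2 m/s
Δx = v₀t + ½at² = 0·3.5 + 0.5·11.5·3.5² = 70.4 m

Phase 2 (coasting upward): v₀ = 40.2 m/s, a = -9.81 m/s².
v = v₀ + at → t = (0 − 40.2) / -9.81 = 4.10 s
v² = v₀² + 2aΔx → Δx = (0² − 40.2²)/(2·-9.81) = 82.6 m
Maximum height = 70.4 + 82.6 = 153 m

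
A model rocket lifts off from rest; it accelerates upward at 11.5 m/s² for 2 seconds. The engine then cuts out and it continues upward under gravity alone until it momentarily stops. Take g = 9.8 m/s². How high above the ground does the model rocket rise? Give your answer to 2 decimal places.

49.99 m

Phase 1 (powered ascent): v₀ = 0 m/s, a = 11.5 m/s².
v = v₀ + at = 0 + (11.5)(2) = 23.0 m/s
Δx = v₀t + ½at² = 0·2 + 0.5·11.5·2² = 23.0 m

Phase 2 (coasting upward): v₀ = 23.0 m/s, a = -9.8 m/s².
v = v₀ + at → t = (0 − 23.0) / -9.8 = 2.35 s
v² = v₀² + 2aΔx → Δx = (0² − 23.0²)/(2·-9.8) = 27.0 m
Maximum height = 23.0 + 27.0 = 50.0 m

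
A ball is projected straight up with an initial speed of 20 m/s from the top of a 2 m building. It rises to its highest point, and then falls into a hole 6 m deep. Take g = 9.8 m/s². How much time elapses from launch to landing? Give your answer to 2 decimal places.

Phase 1 (rising): v₀ = 20.0 m/s, a = -9.8 m/s².
v = v₀ + at → t = (0 − 20.0) / -9.8 = 2.04 s
v² = v₀² + 2aΔx → Δx = (0² − 20.0²)/(2·-9.8) = 20.4 m

Phase 2 (falling): v₀ = 0 m/s, a = -9.8 m/s².
Falls 28.4 m from rest: t = √(2·28.4/9.8) = 2.41 s; v = g·t = 23.6 m/s.
Total time = 2.04 + 2.41 = 4.45 s

4.45 s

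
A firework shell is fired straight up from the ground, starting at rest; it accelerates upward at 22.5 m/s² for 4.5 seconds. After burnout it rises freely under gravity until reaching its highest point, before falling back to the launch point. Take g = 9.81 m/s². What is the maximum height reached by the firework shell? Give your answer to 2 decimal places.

Phase 1 (powered ascent): v₀ = 0 m/s, a = 22.5 m/s².
v = v₀ + at = 0 + (22.5)(4.5) = 101 m/s
Δx = v₀t + ½at² = 0·4.5 + 0.5·22.5·4.5² = 228 m

Phase 2 (coasting upward): v₀ = 101 m/s, a = -9.81 m/s².
v = v₀ + at → t = (0 − 101) / -9.81 = 10.3 s
v² = v₀² + 2aΔx → Δx = (0² − 101²)/(2·-9.81) = 523 m
Maximum height = 228 + 523 = 750 m

750.32 m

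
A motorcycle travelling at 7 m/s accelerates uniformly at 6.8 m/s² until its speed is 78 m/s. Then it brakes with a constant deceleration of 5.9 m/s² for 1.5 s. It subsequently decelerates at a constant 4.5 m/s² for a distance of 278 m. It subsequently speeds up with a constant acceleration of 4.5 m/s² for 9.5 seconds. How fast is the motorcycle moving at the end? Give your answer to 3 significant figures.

Phase 1 (accelerating): v₀ = 7.00 m/s, a = 6.8 m/s².
v = v₀ + at → t = (78 − 7.00) / 6.8 = 10.4 s
v² = v₀² + 2aΔx → Δx = (78² − 7.00²)/(2·6.8) = 444 m

Phase 2 (decelerating): v₀ = 78.0 m/s, a = -5.9 m/s².
v = v₀ + at = 78.0 + (-5.9)(1.5) = 69.2 m/s
Δx = v₀t + ½at² = 78.0·1.5 + 0.5·-5.9·1.5² = 110 m

Phase 3 (decelerating): v₀ = 69.2 m/s, a = -4.5 m/s².
v² = v₀² + 2aΔx = 69.2² + 2·-4.5·278 = 2280 → v = 47.7 m/s
t = (v − v₀)/a = (47.7 − 69.2)/-4.5 = 4.76 s

Phase 4 (accelerating): v₀ = 47.7 m/s, a = 4.5 m/s².
v = v₀ + at = 47.7 + (4.5)(9.5) = 90.5 m/s
Δx = v₀t + ½at² = 47.7·9.5 + 0.5·4.5·9.5² = 657 m
Final speed = 90.5 m/s

90.5 m/s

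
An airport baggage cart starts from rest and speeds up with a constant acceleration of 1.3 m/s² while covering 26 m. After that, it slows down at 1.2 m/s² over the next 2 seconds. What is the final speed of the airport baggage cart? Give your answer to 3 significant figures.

5.82 m/s

Phase 1 (accelerating): v₀ = 0 m/s, a = 1.3 m/s².
v² = v₀² + 2aΔx = 0² + 2·1.3·26 = 67.6 → v = 8.22 m/s
t = (v − v₀)/a = (8.22 − 0)/1.3 = 6.32 s

Phase 2 (decelerating): v₀ = 8.22 m/s, a = -1.2 m/s².
v = v₀ + at = 8.22 + (-1.2)(2) = 5.82 m/s
Δx = v₀t + ½at² = 8.22·2 + 0.5·-1.2·2² = 14.0 m
Final speed = 5.82 m/s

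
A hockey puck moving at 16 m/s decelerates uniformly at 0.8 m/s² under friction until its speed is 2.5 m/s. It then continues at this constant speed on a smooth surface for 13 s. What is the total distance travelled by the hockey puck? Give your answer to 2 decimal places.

Phase 1 (decelerating): v₀ = 16.0 m/s, a = -0.8 m/s².
v = v₀ + at → t = (2.5 − 16.0) / -0.8 = 16.9 s
v² = v₀² + 2aΔx → Δx = (2.5² − 16.0²)/(2·-0.8) = 156 m

Phase 2 (constant speed): v₀ = 2.50 m/s, a = 0 m/s².
v = v₀ + at = 2.50 + (0)(13) = 2.50 m/s
Δx = v₀t + ½at² = 2.50·13 + 0.5·0·13² = 32.5 m
Total distance = 156 + 32.5 = 189 m

188.59 m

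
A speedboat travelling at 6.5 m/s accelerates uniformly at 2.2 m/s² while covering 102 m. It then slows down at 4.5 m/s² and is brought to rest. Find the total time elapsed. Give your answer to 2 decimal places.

Phase 1 (accelerating): v₀ = 6.50 m/s, a = 2.2 m/s².
v² = v₀² + 2aΔx = 6.50² + 2·2.2·102 = 491 → v = 22.2 m/s
t = (v − v₀)/a = (22.2 − 6.50)/2.2 = 7.12 s

Phase 2 (decelerating): v₀ = 22.2 m/s, a = -4.5 m/s².
v = v₀ + at → t = (0 − 22.2) / -4.5 = 4.92 s
v² = v₀² + 2aΔx → Δx = (0² − 22.2²)/(2·-4.5) = 54.6 m
Total time = 7.12 + 4.92 = 12.0 s

12.04 s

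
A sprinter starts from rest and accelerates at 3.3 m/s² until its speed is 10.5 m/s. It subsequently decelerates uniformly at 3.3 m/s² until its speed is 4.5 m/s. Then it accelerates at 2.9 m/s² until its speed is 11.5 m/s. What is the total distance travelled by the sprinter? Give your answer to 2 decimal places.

Phase 1 (accelerating): v₀ = 0 m/s, a = 3.3 m/s².
v = v₀ + at → t = (10.5 − 0) / 3.3 = 3.18 s
v² = v₀² + 2aΔx → Δx = (10.5² − 0²)/(2·3.3) = 16.7 m

Phase 2 (decelerating): v₀ = 10.5 m/s, a = -3.3 m/s².
v = v₀ + at → t = (4.5 − 10.5) / -3.3 = 1.82 s
v² = v₀² + 2aΔx → Δx = (4.5² − 10.5²)/(2·-3.3) = 13.6 m

Phase 3 (accelerating): v₀ = 4.50 m/s, a = 2.9 m/s².
v = v₀ + at → t = (11.5 − 4.50) / 2.9 = 2.41 s
v² = v₀² + 2aΔx → Δx = (11.5² − 4.50²)/(2·2.9) = 19.3 m
Total distance = 16.7 + 13.6 + 19.3 = 49.7 m

49.65 m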